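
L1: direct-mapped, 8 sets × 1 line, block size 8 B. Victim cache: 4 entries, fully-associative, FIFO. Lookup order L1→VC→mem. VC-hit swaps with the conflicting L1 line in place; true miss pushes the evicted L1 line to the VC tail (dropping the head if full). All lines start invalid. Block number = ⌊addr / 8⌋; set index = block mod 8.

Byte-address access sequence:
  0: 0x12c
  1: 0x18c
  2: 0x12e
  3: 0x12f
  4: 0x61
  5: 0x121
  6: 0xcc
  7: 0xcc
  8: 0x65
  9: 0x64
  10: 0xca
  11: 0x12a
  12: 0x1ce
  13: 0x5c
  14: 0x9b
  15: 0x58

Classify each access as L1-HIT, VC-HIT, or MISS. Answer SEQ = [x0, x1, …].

0: 0x12c (blk 37, set 5) → MISS  vc=[]
1: 0x18c (blk 49, set 1) → MISS  vc=[]
2: 0x12e (blk 37, set 5) → L1-HIT  vc=[]
3: 0x12f (blk 37, set 5) → L1-HIT  vc=[]
4: 0x61 (blk 12, set 4) → MISS  vc=[]
5: 0x121 (blk 36, set 4) → MISS  vc=[12]
6: 0xcc (blk 25, set 1) → MISS  vc=[12, 49]
7: 0xcc (blk 25, set 1) → L1-HIT  vc=[12, 49]
8: 0x65 (blk 12, set 4) → VC-HIT  vc=[36, 49]
9: 0x64 (blk 12, set 4) → L1-HIT  vc=[36, 49]
10: 0xca (blk 25, set 1) → L1-HIT  vc=[36, 49]
11: 0x12a (blk 37, set 5) → L1-HIT  vc=[36, 49]
12: 0x1ce (blk 57, set 1) → MISS  vc=[36, 49, 25]
13: 0x5c (blk 11, set 3) → MISS  vc=[36, 49, 25]
14: 0x9b (blk 19, set 3) → MISS  vc=[36, 49, 25, 11]
15: 0x58 (blk 11, set 3) → VC-HIT  vc=[36, 49, 25, 19]

SEQ = [MISS, MISS, L1-HIT, L1-HIT, MISS, MISS, MISS, L1-HIT, VC-HIT, L1-HIT, L1-HIT, L1-HIT, MISS, MISS, MISS, VC-HIT]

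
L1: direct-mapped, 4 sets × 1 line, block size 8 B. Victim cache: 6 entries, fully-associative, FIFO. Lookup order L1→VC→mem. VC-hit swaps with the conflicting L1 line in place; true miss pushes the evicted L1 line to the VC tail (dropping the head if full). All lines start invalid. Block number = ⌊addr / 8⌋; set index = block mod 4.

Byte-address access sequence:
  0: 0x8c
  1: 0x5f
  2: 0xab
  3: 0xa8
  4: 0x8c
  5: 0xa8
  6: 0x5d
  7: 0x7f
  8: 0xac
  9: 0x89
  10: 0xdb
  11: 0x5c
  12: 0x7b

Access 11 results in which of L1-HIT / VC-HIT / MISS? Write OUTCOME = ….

  [0] addr=0x8c blk=17 s=1: MISS | VC []
  [1] addr=0x5f blk=11 s=3: MISS | VC []
  [2] addr=0xab blk=21 s=1: MISS | VC [17]
  [3] addr=0xa8 blk=21 s=1: L1-HIT | VC [17]
  [4] addr=0x8c blk=17 s=1: VC-HIT | VC [21]
  [5] addr=0xa8 blk=21 s=1: VC-HIT | VC [17]
  [6] addr=0x5d blk=11 s=3: L1-HIT | VC [17]
  [7] addr=0x7f blk=15 s=3: MISS | VC [17, 11]
  [8] addr=0xac blk=21 s=1: L1-HIT | VC [17, 11]
  [9] addr=0x89 blk=17 s=1: VC-HIT | VC [21, 11]
  [10] addr=0xdb blk=27 s=3: MISS | VC [21, 11, 15]
  [11] addr=0x5c blk=11 s=3: VC-HIT | VC [21, 27, 15]
  [12] addr=0x7b blk=15 s=3: VC-HIT | VC [21, 27, 11]

OUTCOME = VC-HIT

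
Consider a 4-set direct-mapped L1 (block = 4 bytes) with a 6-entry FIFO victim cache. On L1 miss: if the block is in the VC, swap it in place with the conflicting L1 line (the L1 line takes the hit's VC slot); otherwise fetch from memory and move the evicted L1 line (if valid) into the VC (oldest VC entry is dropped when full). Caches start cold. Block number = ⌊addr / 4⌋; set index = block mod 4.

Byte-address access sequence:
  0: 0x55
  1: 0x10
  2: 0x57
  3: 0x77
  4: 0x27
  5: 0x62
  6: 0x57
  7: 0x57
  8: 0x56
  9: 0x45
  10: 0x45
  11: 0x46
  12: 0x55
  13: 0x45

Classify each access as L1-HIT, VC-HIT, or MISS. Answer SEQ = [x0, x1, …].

  [0] addr=0x55 blk=21 s=1: MISS | VC []
  [1] addr=0x10 blk=4 s=0: MISS | VC []
  [2] addr=0x57 blk=21 s=1: L1-HIT | VC []
  [3] addr=0x77 blk=29 s=1: MISS | VC [21]
  [4] addr=0x27 blk=9 s=1: MISS | VC [21, 29]
  [5] addr=0x62 blk=24 s=0: MISS | VC [21, 29, 4]
  [6] addr=0x57 blk=21 s=1: VC-HIT | VC [9, 29, 4]
  [7] addr=0x57 blk=21 s=1: L1-HIT | VC [9, 29, 4]
  [8] addr=0x56 blk=21 s=1: L1-HIT | VC [9, 29, 4]
  [9] addr=0x45 blk=17 s=1: MISS | VC [9, 29, 4, 21]
  [10] addr=0x45 blk=17 s=1: L1-HIT | VC [9, 29, 4, 21]
  [11] addr=0x46 blk=17 s=1: L1-HIT | VC [9, 29, 4, 21]
  [12] addr=0x55 blk=21 s=1: VC-HIT | VC [9, 29, 4, 17]
  [13] addr=0x45 blk=17 s=1: VC-HIT | VC [9, 29, 4, 21]

SEQ = [MISS, MISS, L1-HIT, MISS, MISS, MISS, VC-HIT, L1-HIT, L1-HIT, MISS, L1-HIT, L1-HIT, VC-HIT, VC-HIT]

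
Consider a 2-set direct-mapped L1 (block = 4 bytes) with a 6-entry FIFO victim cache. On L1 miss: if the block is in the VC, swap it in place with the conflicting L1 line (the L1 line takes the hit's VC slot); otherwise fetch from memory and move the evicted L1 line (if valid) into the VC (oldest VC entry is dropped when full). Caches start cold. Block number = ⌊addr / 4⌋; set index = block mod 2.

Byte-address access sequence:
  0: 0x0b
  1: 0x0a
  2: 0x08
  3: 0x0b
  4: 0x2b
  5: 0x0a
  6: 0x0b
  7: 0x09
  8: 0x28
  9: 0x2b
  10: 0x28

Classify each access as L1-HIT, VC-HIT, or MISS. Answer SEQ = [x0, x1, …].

0: 0xb (blk 2, set 0) → MISS  vc=[]
1: 0xa (blk 2, set 0) → L1-HIT  vc=[]
2: 0x8 (blk 2, set 0) → L1-HIT  vc=[]
3: 0xb (blk 2, set 0) → L1-HIT  vc=[]
4: 0x2b (blk 10, set 0) → MISS  vc=[2]
5: 0xa (blk 2, set 0) → VC-HIT  vc=[10]
6: 0xb (blk 2, set 0) → L1-HIT  vc=[10]
7: 0x9 (blk 2, set 0) → L1-HIT  vc=[10]
8: 0x28 (blk 10, set 0) → VC-HIT  vc=[2]
9: 0x2b (blk 10, set 0) → L1-HIT  vc=[2]
10: 0x28 (blk 10, set 0) → L1-HIT  vc=[2]

SEQ = [MISS, L1-HIT, L1-HIT, L1-HIT, MISS, VC-HIT, L1-HIT, L1-HIT, VC-HIT, L1-HIT, L1-HIT]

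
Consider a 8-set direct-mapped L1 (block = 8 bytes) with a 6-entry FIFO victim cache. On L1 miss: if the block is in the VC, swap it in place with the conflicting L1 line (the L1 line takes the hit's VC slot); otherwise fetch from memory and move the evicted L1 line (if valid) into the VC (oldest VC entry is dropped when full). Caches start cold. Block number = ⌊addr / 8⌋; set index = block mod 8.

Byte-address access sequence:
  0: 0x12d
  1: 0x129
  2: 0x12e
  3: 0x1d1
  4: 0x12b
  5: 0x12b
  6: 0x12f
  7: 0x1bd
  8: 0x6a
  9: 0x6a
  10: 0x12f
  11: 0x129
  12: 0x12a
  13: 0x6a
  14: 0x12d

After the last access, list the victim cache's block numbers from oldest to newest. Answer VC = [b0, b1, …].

VC = [13]

#0 0x12d→b37/s5 MISS; vc=[]
#1 0x129→b37/s5 L1-HIT; vc=[]
#2 0x12e→b37/s5 L1-HIT; vc=[]
#3 0x1d1→b58/s2 MISS; vc=[]
#4 0x12b→b37/s5 L1-HIT; vc=[]
#5 0x12b→b37/s5 L1-HIT; vc=[]
#6 0x12f→b37/s5 L1-HIT; vc=[]
#7 0x1bd→b55/s7 MISS; vc=[]
#8 0x6a→b13/s5 MISS; vc=[37]
#9 0x6a→b13/s5 L1-HIT; vc=[37]
#10 0x12f→b37/s5 VC-HIT; vc=[13]
#11 0x129→b37/s5 L1-HIT; vc=[13]
#12 0x12a→b37/s5 L1-HIT; vc=[13]
#13 0x6a→b13/s5 VC-HIT; vc=[37]
#14 0x12d→b37/s5 VC-HIT; vc=[13]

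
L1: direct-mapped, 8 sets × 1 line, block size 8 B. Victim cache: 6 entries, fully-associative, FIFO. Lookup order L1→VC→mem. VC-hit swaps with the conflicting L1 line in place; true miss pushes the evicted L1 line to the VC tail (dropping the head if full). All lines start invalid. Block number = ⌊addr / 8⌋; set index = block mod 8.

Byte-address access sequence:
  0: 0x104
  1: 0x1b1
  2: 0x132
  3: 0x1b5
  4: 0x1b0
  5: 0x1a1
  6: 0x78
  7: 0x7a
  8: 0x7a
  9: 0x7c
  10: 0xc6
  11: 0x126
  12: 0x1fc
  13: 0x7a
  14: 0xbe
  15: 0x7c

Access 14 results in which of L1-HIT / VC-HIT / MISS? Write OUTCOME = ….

OUTCOME = MISS

  [0] addr=0x104 blk=32 s=0: MISS | VC []
  [1] addr=0x1b1 blk=54 s=6: MISS | VC []
  [2] addr=0x132 blk=38 s=6: MISS | VC [54]
  [3] addr=0x1b5 blk=54 s=6: VC-HIT | VC [38]
  [4] addr=0x1b0 blk=54 s=6: L1-HIT | VC [38]
  [5] addr=0x1a1 blk=52 s=4: MISS | VC [38]
  [6] addr=0x78 blk=15 s=7: MISS | VC [38]
  [7] addr=0x7a blk=15 s=7: L1-HIT | VC [38]
  [8] addr=0x7a blk=15 s=7: L1-HIT | VC [38]
  [9] addr=0x7c blk=15 s=7: L1-HIT | VC [38]
  [10] addr=0xc6 blk=24 s=0: MISS | VC [38, 32]
  [11] addr=0x126 blk=36 s=4: MISS | VC [38, 32, 52]
  [12] addr=0x1fc blk=63 s=7: MISS | VC [38, 32, 52, 15]
  [13] addr=0x7a blk=15 s=7: VC-HIT | VC [38, 32, 52, 63]
  [14] addr=0xbe blk=23 s=7: MISS | VC [38, 32, 52, 63, 15]
  [15] addr=0x7c blk=15 s=7: VC-HIT | VC [38, 32, 52, 63, 23]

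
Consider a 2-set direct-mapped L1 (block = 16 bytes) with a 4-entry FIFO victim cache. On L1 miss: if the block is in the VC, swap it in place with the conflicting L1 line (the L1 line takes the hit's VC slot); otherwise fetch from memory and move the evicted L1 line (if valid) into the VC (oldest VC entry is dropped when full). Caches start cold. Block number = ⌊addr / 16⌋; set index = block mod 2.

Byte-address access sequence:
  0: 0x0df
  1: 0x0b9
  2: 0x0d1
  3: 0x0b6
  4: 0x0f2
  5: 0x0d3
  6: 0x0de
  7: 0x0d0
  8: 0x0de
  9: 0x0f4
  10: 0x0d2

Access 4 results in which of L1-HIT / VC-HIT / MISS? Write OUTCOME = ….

OUTCOME = MISS

0: 0xdf (blk 13, set 1) → MISS  vc=[]
1: 0xb9 (blk 11, set 1) → MISS  vc=[13]
2: 0xd1 (blk 13, set 1) → VC-HIT  vc=[11]
3: 0xb6 (blk 11, set 1) → VC-HIT  vc=[13]
4: 0xf2 (blk 15, set 1) → MISS  vc=[13, 11]
5: 0xd3 (blk 13, set 1) → VC-HIT  vc=[15, 11]
6: 0xde (blk 13, set 1) → L1-HIT  vc=[15, 11]
7: 0xd0 (blk 13, set 1) → L1-HIT  vc=[15, 11]
8: 0xde (blk 13, set 1) → L1-HIT  vc=[15, 11]
9: 0xf4 (blk 15, set 1) → VC-HIT  vc=[13, 11]
10: 0xd2 (blk 13, set 1) → VC-HIT  vc=[15, 11]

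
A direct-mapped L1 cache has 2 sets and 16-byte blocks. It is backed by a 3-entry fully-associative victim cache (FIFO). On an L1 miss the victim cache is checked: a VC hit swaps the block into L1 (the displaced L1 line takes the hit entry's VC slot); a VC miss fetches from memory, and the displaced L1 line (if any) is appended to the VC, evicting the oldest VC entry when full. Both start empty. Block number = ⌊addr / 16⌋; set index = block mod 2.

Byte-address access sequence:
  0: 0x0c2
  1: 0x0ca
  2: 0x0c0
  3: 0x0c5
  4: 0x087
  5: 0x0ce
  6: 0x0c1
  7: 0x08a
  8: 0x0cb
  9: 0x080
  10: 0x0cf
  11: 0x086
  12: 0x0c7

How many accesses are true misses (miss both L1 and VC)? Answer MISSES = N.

#0 0xc2→b12/s0 MISS; vc=[]
#1 0xca→b12/s0 L1-HIT; vc=[]
#2 0xc0→b12/s0 L1-HIT; vc=[]
#3 0xc5→b12/s0 L1-HIT; vc=[]
#4 0x87→b8/s0 MISS; vc=[12]
#5 0xce→b12/s0 VC-HIT; vc=[8]
#6 0xc1→b12/s0 L1-HIT; vc=[8]
#7 0x8a→b8/s0 VC-HIT; vc=[12]
#8 0xcb→b12/s0 VC-HIT; vc=[8]
#9 0x80→b8/s0 VC-HIT; vc=[12]
#10 0xcf→b12/s0 VC-HIT; vc=[8]
#11 0x86→b8/s0 VC-HIT; vc=[12]
#12 0xc7→b12/s0 VC-HIT; vc=[8]

MISSES = 2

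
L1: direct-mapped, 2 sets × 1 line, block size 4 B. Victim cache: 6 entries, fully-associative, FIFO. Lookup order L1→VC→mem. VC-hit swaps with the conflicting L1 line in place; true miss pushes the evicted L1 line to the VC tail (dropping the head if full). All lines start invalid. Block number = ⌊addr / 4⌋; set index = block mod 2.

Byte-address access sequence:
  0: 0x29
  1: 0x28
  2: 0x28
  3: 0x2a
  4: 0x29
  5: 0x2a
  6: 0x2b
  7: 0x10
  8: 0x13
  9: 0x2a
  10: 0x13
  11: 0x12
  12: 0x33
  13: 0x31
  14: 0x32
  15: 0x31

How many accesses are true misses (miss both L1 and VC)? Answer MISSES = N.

  [0] addr=0x29 blk=10 s=0: MISS | VC []
  [1] addr=0x28 blk=10 s=0: L1-HIT | VC []
  [2] addr=0x28 blk=10 s=0: L1-HIT | VC []
  [3] addr=0x2a blk=10 s=0: L1-HIT | VC []
  [4] addr=0x29 blk=10 s=0: L1-HIT | VC []
  [5] addr=0x2a blk=10 s=0: L1-HIT | VC []
  [6] addr=0x2b blk=10 s=0: L1-HIT | VC []
  [7] addr=0x10 blk=4 s=0: MISS | VC [10]
  [8] addr=0x13 blk=4 s=0: L1-HIT | VC [10]
  [9] addr=0x2a blk=10 s=0: VC-HIT | VC [4]
  [10] addr=0x13 blk=4 s=0: VC-HIT | VC [10]
  [11] addr=0x12 blk=4 s=0: L1-HIT | VC [10]
  [12] addr=0x33 blk=12 s=0: MISS | VC [10, 4]
  [13] addr=0x31 blk=12 s=0: L1-HIT | VC [10, 4]
  [14] addr=0x32 blk=12 s=0: L1-HIT | VC [10, 4]
  [15] addr=0x31 blk=12 s=0: L1-HIT | VC [10, 4]

MISSES = 3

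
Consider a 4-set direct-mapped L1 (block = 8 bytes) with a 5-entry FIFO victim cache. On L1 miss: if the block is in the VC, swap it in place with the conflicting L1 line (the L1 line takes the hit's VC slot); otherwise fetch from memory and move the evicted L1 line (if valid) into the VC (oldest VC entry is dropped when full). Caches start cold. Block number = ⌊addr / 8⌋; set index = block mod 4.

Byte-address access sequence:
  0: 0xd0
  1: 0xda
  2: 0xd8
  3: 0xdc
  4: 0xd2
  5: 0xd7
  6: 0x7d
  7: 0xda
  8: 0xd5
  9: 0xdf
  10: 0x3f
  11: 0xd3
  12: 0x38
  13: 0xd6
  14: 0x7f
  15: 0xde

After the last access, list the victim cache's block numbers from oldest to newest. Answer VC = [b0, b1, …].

VC = [7, 15]

0: 0xd0 (blk 26, set 2) → MISS  vc=[]
1: 0xda (blk 27, set 3) → MISS  vc=[]
2: 0xd8 (blk 27, set 3) → L1-HIT  vc=[]
3: 0xdc (blk 27, set 3) → L1-HIT  vc=[]
4: 0xd2 (blk 26, set 2) → L1-HIT  vc=[]
5: 0xd7 (blk 26, set 2) → L1-HIT  vc=[]
6: 0x7d (blk 15, set 3) → MISS  vc=[27]
7: 0xda (blk 27, set 3) → VC-HIT  vc=[15]
8: 0xd5 (blk 26, set 2) → L1-HIT  vc=[15]
9: 0xdf (blk 27, set 3) → L1-HIT  vc=[15]
10: 0x3f (blk 7, set 3) → MISS  vc=[15, 27]
11: 0xd3 (blk 26, set 2) → L1-HIT  vc=[15, 27]
12: 0x38 (blk 7, set 3) → L1-HIT  vc=[15, 27]
13: 0xd6 (blk 26, set 2) → L1-HIT  vc=[15, 27]
14: 0x7f (blk 15, set 3) → VC-HIT  vc=[7, 27]
15: 0xde (blk 27, set 3) → VC-HIT  vc=[7, 15]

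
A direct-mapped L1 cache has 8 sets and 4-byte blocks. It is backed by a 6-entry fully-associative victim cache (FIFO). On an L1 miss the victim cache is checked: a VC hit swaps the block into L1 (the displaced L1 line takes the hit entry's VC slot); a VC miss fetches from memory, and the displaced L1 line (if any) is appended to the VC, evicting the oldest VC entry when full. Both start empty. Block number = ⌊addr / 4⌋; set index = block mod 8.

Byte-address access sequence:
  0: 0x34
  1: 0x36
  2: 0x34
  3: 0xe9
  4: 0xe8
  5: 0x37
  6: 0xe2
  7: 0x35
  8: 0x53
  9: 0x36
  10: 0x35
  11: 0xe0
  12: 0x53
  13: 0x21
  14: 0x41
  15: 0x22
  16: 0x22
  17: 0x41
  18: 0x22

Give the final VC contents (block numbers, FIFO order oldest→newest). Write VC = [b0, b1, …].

VC = [56, 16]

0: 0x34 (blk 13, set 5) → MISS  vc=[]
1: 0x36 (blk 13, set 5) → L1-HIT  vc=[]
2: 0x34 (blk 13, set 5) → L1-HIT  vc=[]
3: 0xe9 (blk 58, set 2) → MISS  vc=[]
4: 0xe8 (blk 58, set 2) → L1-HIT  vc=[]
5: 0x37 (blk 13, set 5) → L1-HIT  vc=[]
6: 0xe2 (blk 56, set 0) → MISS  vc=[]
7: 0x35 (blk 13, set 5) → L1-HIT  vc=[]
8: 0x53 (blk 20, set 4) → MISS  vc=[]
9: 0x36 (blk 13, set 5) → L1-HIT  vc=[]
10: 0x35 (blk 13, set 5) → L1-HIT  vc=[]
11: 0xe0 (blk 56, set 0) → L1-HIT  vc=[]
12: 0x53 (blk 20, set 4) → L1-HIT  vc=[]
13: 0x21 (blk 8, set 0) → MISS  vc=[56]
14: 0x41 (blk 16, set 0) → MISS  vc=[56, 8]
15: 0x22 (blk 8, set 0) → VC-HIT  vc=[56, 16]
16: 0x22 (blk 8, set 0) → L1-HIT  vc=[56, 16]
17: 0x41 (blk 16, set 0) → VC-HIT  vc=[56, 8]
18: 0x22 (blk 8, set 0) → VC-HIT  vc=[56, 16]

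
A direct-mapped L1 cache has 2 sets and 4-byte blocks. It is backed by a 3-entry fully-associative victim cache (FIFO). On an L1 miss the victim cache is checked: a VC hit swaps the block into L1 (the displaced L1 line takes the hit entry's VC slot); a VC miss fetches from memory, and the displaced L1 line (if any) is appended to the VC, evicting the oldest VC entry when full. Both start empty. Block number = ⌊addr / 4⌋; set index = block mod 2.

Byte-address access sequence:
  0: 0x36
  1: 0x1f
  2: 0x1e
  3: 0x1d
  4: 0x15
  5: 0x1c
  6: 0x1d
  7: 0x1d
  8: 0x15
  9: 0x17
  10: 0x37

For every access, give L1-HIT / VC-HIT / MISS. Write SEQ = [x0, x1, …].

0: 0x36 (blk 13, set 1) → MISS  vc=[]
1: 0x1f (blk 7, set 1) → MISS  vc=[13]
2: 0x1e (blk 7, set 1) → L1-HIT  vc=[13]
3: 0x1d (blk 7, set 1) → L1-HIT  vc=[13]
4: 0x15 (blk 5, set 1) → MISS  vc=[13, 7]
5: 0x1c (blk 7, set 1) → VC-HIT  vc=[13, 5]
6: 0x1d (blk 7, set 1) → L1-HIT  vc=[13, 5]
7: 0x1d (blk 7, set 1) → L1-HIT  vc=[13, 5]
8: 0x15 (blk 5, set 1) → VC-HIT  vc=[13, 7]
9: 0x17 (blk 5, set 1) → L1-HIT  vc=[13, 7]
10: 0x37 (blk 13, set 1) → VC-HIT  vc=[5, 7]

SEQ = [MISS, MISS, L1-HIT, L1-HIT, MISS, VC-HIT, L1-HIT, L1-HIT, VC-HIT, L1-HIT, VC-HIT]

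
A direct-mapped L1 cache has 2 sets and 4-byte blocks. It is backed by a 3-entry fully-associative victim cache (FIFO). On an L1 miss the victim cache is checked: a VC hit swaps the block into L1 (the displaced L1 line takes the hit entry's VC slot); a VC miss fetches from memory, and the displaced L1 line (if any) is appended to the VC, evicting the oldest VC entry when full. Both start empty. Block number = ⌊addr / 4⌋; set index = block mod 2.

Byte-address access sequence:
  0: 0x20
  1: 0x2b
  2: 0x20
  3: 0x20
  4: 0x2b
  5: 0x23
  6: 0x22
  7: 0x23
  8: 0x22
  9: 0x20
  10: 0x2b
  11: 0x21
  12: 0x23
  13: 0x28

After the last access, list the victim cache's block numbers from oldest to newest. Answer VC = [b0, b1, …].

  [0] addr=0x20 blk=8 s=0: MISS | VC []
  [1] addr=0x2b blk=10 s=0: MISS | VC [8]
  [2] addr=0x20 blk=8 s=0: VC-HIT | VC [10]
  [3] addr=0x20 blk=8 s=0: L1-HIT | VC [10]
  [4] addr=0x2b blk=10 s=0: VC-HIT | VC [8]
  [5] addr=0x23 blk=8 s=0: VC-HIT | VC [10]
  [6] addr=0x22 blk=8 s=0: L1-HIT | VC [10]
  [7] addr=0x23 blk=8 s=0: L1-HIT | VC [10]
  [8] addr=0x22 blk=8 s=0: L1-HIT | VC [10]
  [9] addr=0x20 blk=8 s=0: L1-HIT | VC [10]
  [10] addr=0x2b blk=10 s=0: VC-HIT | VC [8]
  [11] addr=0x21 blk=8 s=0: VC-HIT | VC [10]
  [12] addr=0x23 blk=8 s=0: L1-HIT | VC [10]
  [13] addr=0x28 blk=10 s=0: VC-HIT | VC [8]

VC = [8]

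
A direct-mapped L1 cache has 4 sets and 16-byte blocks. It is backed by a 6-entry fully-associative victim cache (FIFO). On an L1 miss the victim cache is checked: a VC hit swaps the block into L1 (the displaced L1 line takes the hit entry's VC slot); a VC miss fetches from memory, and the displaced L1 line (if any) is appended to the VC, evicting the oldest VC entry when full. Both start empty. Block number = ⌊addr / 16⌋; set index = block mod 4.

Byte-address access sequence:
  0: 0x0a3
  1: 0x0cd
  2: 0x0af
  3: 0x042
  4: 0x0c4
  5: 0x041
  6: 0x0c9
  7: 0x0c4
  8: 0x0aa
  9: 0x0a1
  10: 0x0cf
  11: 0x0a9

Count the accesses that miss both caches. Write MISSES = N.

#0 0xa3→b10/s2 MISS; vc=[]
#1 0xcd→b12/s0 MISS; vc=[]
#2 0xaf→b10/s2 L1-HIT; vc=[]
#3 0x42→b4/s0 MISS; vc=[12]
#4 0xc4→b12/s0 VC-HIT; vc=[4]
#5 0x41→b4/s0 VC-HIT; vc=[12]
#6 0xc9→b12/s0 VC-HIT; vc=[4]
#7 0xc4→b12/s0 L1-HIT; vc=[4]
#8 0xaa→b10/s2 L1-HIT; vc=[4]
#9 0xa1→b10/s2 L1-HIT; vc=[4]
#10 0xcf→b12/s0 L1-HIT; vc=[4]
#11 0xa9→b10/s2 L1-HIT; vc=[4]

MISSES = 3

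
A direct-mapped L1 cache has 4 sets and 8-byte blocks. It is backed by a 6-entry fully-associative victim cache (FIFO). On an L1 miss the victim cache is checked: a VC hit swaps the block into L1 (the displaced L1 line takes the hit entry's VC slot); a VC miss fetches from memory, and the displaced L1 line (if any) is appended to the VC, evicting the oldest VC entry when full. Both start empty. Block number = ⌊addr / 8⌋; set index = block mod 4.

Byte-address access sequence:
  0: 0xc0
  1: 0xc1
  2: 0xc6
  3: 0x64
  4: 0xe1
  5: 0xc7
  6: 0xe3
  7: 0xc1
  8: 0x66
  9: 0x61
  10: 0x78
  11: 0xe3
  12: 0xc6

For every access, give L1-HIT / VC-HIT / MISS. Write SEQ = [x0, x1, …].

SEQ = [MISS, L1-HIT, L1-HIT, MISS, MISS, VC-HIT, VC-HIT, VC-HIT, VC-HIT, L1-HIT, MISS, VC-HIT, VC-HIT]

#0 0xc0→b24/s0 MISS; vc=[]
#1 0xc1→b24/s0 L1-HIT; vc=[]
#2 0xc6→b24/s0 L1-HIT; vc=[]
#3 0x64→b12/s0 MISS; vc=[24]
#4 0xe1→b28/s0 MISS; vc=[24,12]
#5 0xc7→b24/s0 VC-HIT; vc=[28,12]
#6 0xe3→b28/s0 VC-HIT; vc=[24,12]
#7 0xc1→b24/s0 VC-HIT; vc=[28,12]
#8 0x66→b12/s0 VC-HIT; vc=[28,24]
#9 0x61→b12/s0 L1-HIT; vc=[28,24]
#10 0x78→b15/s3 MISS; vc=[28,24]
#11 0xe3→b28/s0 VC-HIT; vc=[12,24]
#12 0xc6→b24/s0 VC-HIT; vc=[12,28]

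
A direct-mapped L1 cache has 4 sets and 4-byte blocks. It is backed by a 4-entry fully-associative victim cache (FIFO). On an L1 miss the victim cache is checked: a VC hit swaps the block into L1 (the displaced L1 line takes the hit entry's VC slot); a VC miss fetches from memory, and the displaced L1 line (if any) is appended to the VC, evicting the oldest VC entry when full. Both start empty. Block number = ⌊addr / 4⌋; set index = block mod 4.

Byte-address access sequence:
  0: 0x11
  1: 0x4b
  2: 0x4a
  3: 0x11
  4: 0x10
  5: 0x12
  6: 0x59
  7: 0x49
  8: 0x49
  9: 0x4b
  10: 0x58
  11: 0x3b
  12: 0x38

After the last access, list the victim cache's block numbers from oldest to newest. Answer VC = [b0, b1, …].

#0 0x11→b4/s0 MISS; vc=[]
#1 0x4b→b18/s2 MISS; vc=[]
#2 0x4a→b18/s2 L1-HIT; vc=[]
#3 0x11→b4/s0 L1-HIT; vc=[]
#4 0x10→b4/s0 L1-HIT; vc=[]
#5 0x12→b4/s0 L1-HIT; vc=[]
#6 0x59→b22/s2 MISS; vc=[18]
#7 0x49→b18/s2 VC-HIT; vc=[22]
#8 0x49→b18/s2 L1-HIT; vc=[22]
#9 0x4b→b18/s2 L1-HIT; vc=[22]
#10 0x58→b22/s2 VC-HIT; vc=[18]
#11 0x3b→b14/s2 MISS; vc=[18,22]
#12 0x38→b14/s2 L1-HIT; vc=[18,22]

VC = [18, 22]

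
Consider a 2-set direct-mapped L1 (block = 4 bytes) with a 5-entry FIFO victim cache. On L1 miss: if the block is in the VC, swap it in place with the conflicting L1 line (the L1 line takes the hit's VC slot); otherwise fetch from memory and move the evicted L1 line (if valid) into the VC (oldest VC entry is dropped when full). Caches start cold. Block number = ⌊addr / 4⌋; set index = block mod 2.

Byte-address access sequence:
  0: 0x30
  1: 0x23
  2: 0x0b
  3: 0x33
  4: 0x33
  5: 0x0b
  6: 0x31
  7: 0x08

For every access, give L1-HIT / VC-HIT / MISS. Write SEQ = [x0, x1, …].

SEQ = [MISS, MISS, MISS, VC-HIT, L1-HIT, VC-HIT, VC-HIT, VC-HIT]

  [0] addr=0x30 blk=12 s=0: MISS | VC []
  [1] addr=0x23 blk=8 s=0: MISS | VC [12]
  [2] addr=0xb blk=2 s=0: MISS | VC [12, 8]
  [3] addr=0x33 blk=12 s=0: VC-HIT | VC [2, 8]
  [4] addr=0x33 blk=12 s=0: L1-HIT | VC [2, 8]
  [5] addr=0xb blk=2 s=0: VC-HIT | VC [12, 8]
  [6] addr=0x31 blk=12 s=0: VC-HIT | VC [2, 8]
  [7] addr=0x8 blk=2 s=0: VC-HIT | VC [12, 8]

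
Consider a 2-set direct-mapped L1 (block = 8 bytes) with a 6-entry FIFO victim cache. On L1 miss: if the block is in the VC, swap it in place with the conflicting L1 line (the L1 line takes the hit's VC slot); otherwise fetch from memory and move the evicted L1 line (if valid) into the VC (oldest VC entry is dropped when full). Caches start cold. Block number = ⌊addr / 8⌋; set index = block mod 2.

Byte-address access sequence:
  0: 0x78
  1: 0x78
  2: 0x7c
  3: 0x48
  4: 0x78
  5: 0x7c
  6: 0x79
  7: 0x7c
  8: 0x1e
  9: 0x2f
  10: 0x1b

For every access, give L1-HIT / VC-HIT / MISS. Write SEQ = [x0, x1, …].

#0 0x78→b15/s1 MISS; vc=[]
#1 0x78→b15/s1 L1-HIT; vc=[]
#2 0x7c→b15/s1 L1-HIT; vc=[]
#3 0x48→b9/s1 MISS; vc=[15]
#4 0x78→b15/s1 VC-HIT; vc=[9]
#5 0x7c→b15/s1 L1-HIT; vc=[9]
#6 0x79→b15/s1 L1-HIT; vc=[9]
#7 0x7c→b15/s1 L1-HIT; vc=[9]
#8 0x1e→b3/s1 MISS; vc=[9,15]
#9 0x2f→b5/s1 MISS; vc=[9,15,3]
#10 0x1b→b3/s1 VC-HIT; vc=[9,15,5]

SEQ = [MISS, L1-HIT, L1-HIT, MISS, VC-HIT, L1-HIT, L1-HIT, L1-HIT, MISS, MISS, VC-HIT]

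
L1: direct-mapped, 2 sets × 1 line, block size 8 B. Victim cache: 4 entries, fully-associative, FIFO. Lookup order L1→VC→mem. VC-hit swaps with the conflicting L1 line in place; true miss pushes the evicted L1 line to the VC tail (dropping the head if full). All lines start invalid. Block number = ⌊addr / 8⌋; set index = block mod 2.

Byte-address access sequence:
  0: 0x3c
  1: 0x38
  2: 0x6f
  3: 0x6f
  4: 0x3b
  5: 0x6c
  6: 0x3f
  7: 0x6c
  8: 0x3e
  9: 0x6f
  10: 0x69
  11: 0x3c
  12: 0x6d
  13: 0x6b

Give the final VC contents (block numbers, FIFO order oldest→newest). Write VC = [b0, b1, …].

0: 0x3c (blk 7, set 1) → MISS  vc=[]
1: 0x38 (blk 7, set 1) → L1-HIT  vc=[]
2: 0x6f (blk 13, set 1) → MISS  vc=[7]
3: 0x6f (blk 13, set 1) → L1-HIT  vc=[7]
4: 0x3b (blk 7, set 1) → VC-HIT  vc=[13]
5: 0x6c (blk 13, set 1) → VC-HIT  vc=[7]
6: 0x3f (blk 7, set 1) → VC-HIT  vc=[13]
7: 0x6c (blk 13, set 1) → VC-HIT  vc=[7]
8: 0x3e (blk 7, set 1) → VC-HIT  vc=[13]
9: 0x6f (blk 13, set 1) → VC-HIT  vc=[7]
10: 0x69 (blk 13, set 1) → L1-HIT  vc=[7]
11: 0x3c (blk 7, set 1) → VC-HIT  vc=[13]
12: 0x6d (blk 13, set 1) → VC-HIT  vc=[7]
13: 0x6b (blk 13, set 1) → L1-HIT  vc=[7]

VC = [7]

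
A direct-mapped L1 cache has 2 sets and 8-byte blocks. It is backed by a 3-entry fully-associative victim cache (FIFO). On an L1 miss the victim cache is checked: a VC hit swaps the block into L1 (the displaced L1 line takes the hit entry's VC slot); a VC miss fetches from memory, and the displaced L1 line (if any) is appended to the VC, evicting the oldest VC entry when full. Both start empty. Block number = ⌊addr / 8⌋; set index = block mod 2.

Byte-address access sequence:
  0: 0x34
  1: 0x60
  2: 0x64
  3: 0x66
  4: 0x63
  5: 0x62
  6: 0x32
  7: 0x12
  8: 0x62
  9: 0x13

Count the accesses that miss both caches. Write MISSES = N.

MISSES = 3

0: 0x34 (blk 6, set 0) → MISS  vc=[]
1: 0x60 (blk 12, set 0) → MISS  vc=[6]
2: 0x64 (blk 12, set 0) → L1-HIT  vc=[6]
3: 0x66 (blk 12, set 0) → L1-HIT  vc=[6]
4: 0x63 (blk 12, set 0) → L1-HIT  vc=[6]
5: 0x62 (blk 12, set 0) → L1-HIT  vc=[6]
6: 0x32 (blk 6, set 0) → VC-HIT  vc=[12]
7: 0x12 (blk 2, set 0) → MISS  vc=[12, 6]
8: 0x62 (blk 12, set 0) → VC-HIT  vc=[2, 6]
9: 0x13 (blk 2, set 0) → VC-HIT  vc=[12, 6]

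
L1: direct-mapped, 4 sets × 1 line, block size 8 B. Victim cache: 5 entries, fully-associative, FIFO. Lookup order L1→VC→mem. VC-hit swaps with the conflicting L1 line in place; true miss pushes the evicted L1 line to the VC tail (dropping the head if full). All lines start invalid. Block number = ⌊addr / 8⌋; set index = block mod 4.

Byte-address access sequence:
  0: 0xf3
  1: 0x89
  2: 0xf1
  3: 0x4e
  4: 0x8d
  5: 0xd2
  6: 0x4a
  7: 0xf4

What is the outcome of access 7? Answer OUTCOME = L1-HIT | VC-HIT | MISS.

OUTCOME = VC-HIT

  [0] addr=0xf3 blk=30 s=2: MISS | VC []
  [1] addr=0x89 blk=17 s=1: MISS | VC []
  [2] addr=0xf1 blk=30 s=2: L1-HIT | VC []
  [3] addr=0x4e blk=9 s=1: MISS | VC [17]
  [4] addr=0x8d blk=17 s=1: VC-HIT | VC [9]
  [5] addr=0xd2 blk=26 s=2: MISS | VC [9, 30]
  [6] addr=0x4a blk=9 s=1: VC-HIT | VC [17, 30]
  [7] addr=0xf4 blk=30 s=2: VC-HIT | VC [17, 26]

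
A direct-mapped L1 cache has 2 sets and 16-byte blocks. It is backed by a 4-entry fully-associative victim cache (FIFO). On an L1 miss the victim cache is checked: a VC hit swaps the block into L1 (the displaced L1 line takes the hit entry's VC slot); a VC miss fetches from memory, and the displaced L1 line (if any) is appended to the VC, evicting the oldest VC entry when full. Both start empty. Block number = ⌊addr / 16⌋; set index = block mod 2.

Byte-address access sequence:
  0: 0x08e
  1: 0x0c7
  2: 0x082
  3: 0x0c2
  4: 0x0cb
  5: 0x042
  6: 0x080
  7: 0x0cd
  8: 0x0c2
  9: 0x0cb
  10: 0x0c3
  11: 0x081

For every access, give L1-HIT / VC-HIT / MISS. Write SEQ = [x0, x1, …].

#0 0x8e→b8/s0 MISS; vc=[]
#1 0xc7→b12/s0 MISS; vc=[8]
#2 0x82→b8/s0 VC-HIT; vc=[12]
#3 0xc2→b12/s0 VC-HIT; vc=[8]
#4 0xcb→b12/s0 L1-HIT; vc=[8]
#5 0x42→b4/s0 MISS; vc=[8,12]
#6 0x80→b8/s0 VC-HIT; vc=[4,12]
#7 0xcd→b12/s0 VC-HIT; vc=[4,8]
#8 0xc2→b12/s0 L1-HIT; vc=[4,8]
#9 0xcb→b12/s0 L1-HIT; vc=[4,8]
#10 0xc3→b12/s0 L1-HIT; vc=[4,8]
#11 0x81→b8/s0 VC-HIT; vc=[4,12]

SEQ = [MISS, MISS, VC-HIT, VC-HIT, L1-HIT, MISS, VC-HIT, VC-HIT, L1-HIT, L1-HIT, L1-HIT, VC-HIT]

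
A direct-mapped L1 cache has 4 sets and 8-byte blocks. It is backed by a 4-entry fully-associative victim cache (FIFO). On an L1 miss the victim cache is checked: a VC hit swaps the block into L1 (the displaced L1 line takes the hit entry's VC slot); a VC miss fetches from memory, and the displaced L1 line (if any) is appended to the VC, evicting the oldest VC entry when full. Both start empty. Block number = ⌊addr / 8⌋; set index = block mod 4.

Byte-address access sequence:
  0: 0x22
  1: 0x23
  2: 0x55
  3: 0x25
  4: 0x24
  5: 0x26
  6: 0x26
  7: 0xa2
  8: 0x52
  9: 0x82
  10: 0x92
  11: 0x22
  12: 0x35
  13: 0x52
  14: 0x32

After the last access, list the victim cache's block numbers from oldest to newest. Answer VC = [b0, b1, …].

VC = [16, 20, 10, 18]

  [0] addr=0x22 blk=4 s=0: MISS | VC []
  [1] addr=0x23 blk=4 s=0: L1-HIT | VC []
  [2] addr=0x55 blk=10 s=2: MISS | VC []
  [3] addr=0x25 blk=4 s=0: L1-HIT | VC []
  [4] addr=0x24 blk=4 s=0: L1-HIT | VC []
  [5] addr=0x26 blk=4 s=0: L1-HIT | VC []
  [6] addr=0x26 blk=4 s=0: L1-HIT | VC []
  [7] addr=0xa2 blk=20 s=0: MISS | VC [4]
  [8] addr=0x52 blk=10 s=2: L1-HIT | VC [4]
  [9] addr=0x82 blk=16 s=0: MISS | VC [4, 20]
  [10] addr=0x92 blk=18 s=2: MISS | VC [4, 20, 10]
  [11] addr=0x22 blk=4 s=0: VC-HIT | VC [16, 20, 10]
  [12] addr=0x35 blk=6 s=2: MISS | VC [16, 20, 10, 18]
  [13] addr=0x52 blk=10 s=2: VC-HIT | VC [16, 20, 6, 18]
  [14] addr=0x32 blk=6 s=2: VC-HIT | VC [16, 20, 10, 18]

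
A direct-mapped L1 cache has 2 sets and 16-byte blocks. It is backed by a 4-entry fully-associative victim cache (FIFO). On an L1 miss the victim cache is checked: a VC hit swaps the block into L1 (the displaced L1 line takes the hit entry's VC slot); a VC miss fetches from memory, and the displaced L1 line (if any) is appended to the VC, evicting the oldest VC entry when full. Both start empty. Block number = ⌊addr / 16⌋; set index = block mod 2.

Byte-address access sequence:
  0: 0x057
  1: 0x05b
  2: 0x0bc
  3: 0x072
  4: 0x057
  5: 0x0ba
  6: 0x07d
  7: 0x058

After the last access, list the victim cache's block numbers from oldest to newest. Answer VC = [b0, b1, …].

  [0] addr=0x57 blk=5 s=1: MISS | VC []
  [1] addr=0x5b blk=5 s=1: L1-HIT | VC []
  [2] addr=0xbc blk=11 s=1: MISS | VC [5]
  [3] addr=0x72 blk=7 s=1: MISS | VC [5, 11]
  [4] addr=0x57 blk=5 s=1: VC-HIT | VC [7, 11]
  [5] addr=0xba blk=11 s=1: VC-HIT | VC [7, 5]
  [6] addr=0x7d blk=7 s=1: VC-HIT | VC [11, 5]
  [7] addr=0x58 blk=5 s=1: VC-HIT | VC [11, 7]

VC = [11, 7]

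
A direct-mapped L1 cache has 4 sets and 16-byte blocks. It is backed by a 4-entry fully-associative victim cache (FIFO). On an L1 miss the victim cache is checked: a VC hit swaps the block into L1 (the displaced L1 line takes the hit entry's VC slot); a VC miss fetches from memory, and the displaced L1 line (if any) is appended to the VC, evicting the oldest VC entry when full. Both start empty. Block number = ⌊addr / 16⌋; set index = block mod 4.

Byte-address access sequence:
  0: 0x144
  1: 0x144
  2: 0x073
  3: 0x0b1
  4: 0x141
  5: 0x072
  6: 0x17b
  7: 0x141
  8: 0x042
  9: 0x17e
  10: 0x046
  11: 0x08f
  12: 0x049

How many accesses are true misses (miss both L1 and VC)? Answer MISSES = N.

MISSES = 6

0: 0x144 (blk 20, set 0) → MISS  vc=[]
1: 0x144 (blk 20, set 0) → L1-HIT  vc=[]
2: 0x73 (blk 7, set 3) → MISS  vc=[]
3: 0xb1 (blk 11, set 3) → MISS  vc=[7]
4: 0x141 (blk 20, set 0) → L1-HIT  vc=[7]
5: 0x72 (blk 7, set 3) → VC-HIT  vc=[11]
6: 0x17b (blk 23, set 3) → MISS  vc=[11, 7]
7: 0x141 (blk 20, set 0) → L1-HIT  vc=[11, 7]
8: 0x42 (blk 4, set 0) → MISS  vc=[11, 7, 20]
9: 0x17e (blk 23, set 3) → L1-HIT  vc=[11, 7, 20]
10: 0x46 (blk 4, set 0) → L1-HIT  vc=[11, 7, 20]
11: 0x8f (blk 8, set 0) → MISS  vc=[11, 7, 20, 4]
12: 0x49 (blk 4, set 0) → VC-HIT  vc=[11, 7, 20, 8]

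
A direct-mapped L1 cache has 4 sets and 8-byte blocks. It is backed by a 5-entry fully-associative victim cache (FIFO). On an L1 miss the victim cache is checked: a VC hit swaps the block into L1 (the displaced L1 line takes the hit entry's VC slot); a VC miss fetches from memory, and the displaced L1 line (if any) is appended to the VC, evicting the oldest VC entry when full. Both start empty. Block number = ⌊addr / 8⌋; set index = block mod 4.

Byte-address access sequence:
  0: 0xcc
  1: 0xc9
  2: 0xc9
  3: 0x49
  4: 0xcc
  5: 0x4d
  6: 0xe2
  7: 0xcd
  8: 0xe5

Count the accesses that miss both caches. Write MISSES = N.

#0 0xcc→b25/s1 MISS; vc=[]
#1 0xc9→b25/s1 L1-HIT; vc=[]
#2 0xc9→b25/s1 L1-HIT; vc=[]
#3 0x49→b9/s1 MISS; vc=[25]
#4 0xcc→b25/s1 VC-HIT; vc=[9]
#5 0x4d→b9/s1 VC-HIT; vc=[25]
#6 0xe2→b28/s0 MISS; vc=[25]
#7 0xcd→b25/s1 VC-HIT; vc=[9]
#8 0xe5→b28/s0 L1-HIT; vc=[9]

MISSES = 3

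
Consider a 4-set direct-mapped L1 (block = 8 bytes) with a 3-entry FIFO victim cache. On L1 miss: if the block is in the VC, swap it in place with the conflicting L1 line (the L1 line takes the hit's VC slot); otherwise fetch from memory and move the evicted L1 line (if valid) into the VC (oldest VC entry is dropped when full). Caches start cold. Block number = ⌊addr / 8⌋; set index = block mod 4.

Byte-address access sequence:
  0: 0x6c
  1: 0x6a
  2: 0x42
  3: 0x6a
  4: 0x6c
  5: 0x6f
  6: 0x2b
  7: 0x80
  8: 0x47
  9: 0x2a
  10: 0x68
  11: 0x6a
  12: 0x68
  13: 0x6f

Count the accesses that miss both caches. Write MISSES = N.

0: 0x6c (blk 13, set 1) → MISS  vc=[]
1: 0x6a (blk 13, set 1) → L1-HIT  vc=[]
2: 0x42 (blk 8, set 0) → MISS  vc=[]
3: 0x6a (blk 13, set 1) → L1-HIT  vc=[]
4: 0x6c (blk 13, set 1) → L1-HIT  vc=[]
5: 0x6f (blk 13, set 1) → L1-HIT  vc=[]
6: 0x2b (blk 5, set 1) → MISS  vc=[13]
7: 0x80 (blk 16, set 0) → MISS  vc=[13, 8]
8: 0x47 (blk 8, set 0) → VC-HIT  vc=[13, 16]
9: 0x2a (blk 5, set 1) → L1-HIT  vc=[13, 16]
10: 0x68 (blk 13, set 1) → VC-HIT  vc=[5, 16]
11: 0x6a (blk 13, set 1) → L1-HIT  vc=[5, 16]
12: 0x68 (blk 13, set 1) → L1-HIT  vc=[5, 16]
13: 0x6f (blk 13, set 1) → L1-HIT  vc=[5, 16]

MISSES = 4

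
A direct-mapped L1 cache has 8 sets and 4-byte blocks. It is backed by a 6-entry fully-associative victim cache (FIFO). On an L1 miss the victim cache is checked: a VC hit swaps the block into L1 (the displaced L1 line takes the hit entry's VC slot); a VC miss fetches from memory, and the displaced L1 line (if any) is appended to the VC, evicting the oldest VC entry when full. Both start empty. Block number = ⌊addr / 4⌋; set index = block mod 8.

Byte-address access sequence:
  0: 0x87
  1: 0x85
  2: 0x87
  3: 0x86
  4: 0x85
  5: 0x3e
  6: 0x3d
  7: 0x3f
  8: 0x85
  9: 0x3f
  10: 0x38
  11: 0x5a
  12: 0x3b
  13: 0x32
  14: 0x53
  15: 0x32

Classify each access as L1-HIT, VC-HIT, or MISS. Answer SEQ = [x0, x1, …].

SEQ = [MISS, L1-HIT, L1-HIT, L1-HIT, L1-HIT, MISS, L1-HIT, L1-HIT, L1-HIT, L1-HIT, MISS, MISS, VC-HIT, MISS, MISS, VC-HIT]

#0 0x87→b33/s1 MISS; vc=[]
#1 0x85→b33/s1 L1-HIT; vc=[]
#2 0x87→b33/s1 L1-HIT; vc=[]
#3 0x86→b33/s1 L1-HIT; vc=[]
#4 0x85→b33/s1 L1-HIT; vc=[]
#5 0x3e→b15/s7 MISS; vc=[]
#6 0x3d→b15/s7 L1-HIT; vc=[]
#7 0x3f→b15/s7 L1-HIT; vc=[]
#8 0x85→b33/s1 L1-HIT; vc=[]
#9 0x3f→b15/s7 L1-HIT; vc=[]
#10 0x38→b14/s6 MISS; vc=[]
#11 0x5a→b22/s6 MISS; vc=[14]
#12 0x3b→b14/s6 VC-HIT; vc=[22]
#13 0x32→b12/s4 MISS; vc=[22]
#14 0x53→b20/s4 MISS; vc=[22,12]
#15 0x32→b12/s4 VC-HIT; vc=[22,20]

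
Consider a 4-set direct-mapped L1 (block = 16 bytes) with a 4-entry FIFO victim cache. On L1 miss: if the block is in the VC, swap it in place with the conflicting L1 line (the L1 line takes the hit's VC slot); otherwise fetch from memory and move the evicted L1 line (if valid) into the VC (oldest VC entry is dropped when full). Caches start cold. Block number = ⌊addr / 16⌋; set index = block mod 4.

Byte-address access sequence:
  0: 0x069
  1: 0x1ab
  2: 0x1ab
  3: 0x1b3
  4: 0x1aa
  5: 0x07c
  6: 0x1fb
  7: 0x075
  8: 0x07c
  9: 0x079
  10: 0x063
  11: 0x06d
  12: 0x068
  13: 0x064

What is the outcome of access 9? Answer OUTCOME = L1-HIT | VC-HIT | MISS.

OUTCOME = L1-HIT

#0 0x69→b6/s2 MISS; vc=[]
#1 0x1ab→b26/s2 MISS; vc=[6]
#2 0x1ab→b26/s2 L1-HIT; vc=[6]
#3 0x1b3→b27/s3 MISS; vc=[6]
#4 0x1aa→b26/s2 L1-HIT; vc=[6]
#5 0x7c→b7/s3 MISS; vc=[6,27]
#6 0x1fb→b31/s3 MISS; vc=[6,27,7]
#7 0x75→b7/s3 VC-HIT; vc=[6,27,31]
#8 0x7c→b7/s3 L1-HIT; vc=[6,27,31]
#9 0x79→b7/s3 L1-HIT; vc=[6,27,31]
#10 0x63→b6/s2 VC-HIT; vc=[26,27,31]
#11 0x6d→b6/s2 L1-HIT; vc=[26,27,31]
#12 0x68→b6/s2 L1-HIT; vc=[26,27,31]
#13 0x64→b6/s2 L1-HIT; vc=[26,27,31]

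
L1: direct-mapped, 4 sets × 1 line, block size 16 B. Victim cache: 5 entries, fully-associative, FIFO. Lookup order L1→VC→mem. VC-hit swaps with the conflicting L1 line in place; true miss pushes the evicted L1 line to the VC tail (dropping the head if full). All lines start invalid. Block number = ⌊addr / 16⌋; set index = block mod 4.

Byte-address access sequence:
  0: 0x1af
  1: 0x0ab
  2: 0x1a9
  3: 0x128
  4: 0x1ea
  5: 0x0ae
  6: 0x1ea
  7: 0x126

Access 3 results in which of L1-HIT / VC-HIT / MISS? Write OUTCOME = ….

OUTCOME = MISS

0: 0x1af (blk 26, set 2) → MISS  vc=[]
1: 0xab (blk 10, set 2) → MISS  vc=[26]
2: 0x1a9 (blk 26, set 2) → VC-HIT  vc=[10]
3: 0x128 (blk 18, set 2) → MISS  vc=[10, 26]
4: 0x1ea (blk 30, set 2) → MISS  vc=[10, 26, 18]
5: 0xae (blk 10, set 2) → VC-HIT  vc=[30, 26, 18]
6: 0x1ea (blk 30, set 2) → VC-HIT  vc=[10, 26, 18]
7: 0x126 (blk 18, set 2) → VC-HIT  vc=[10, 26, 30]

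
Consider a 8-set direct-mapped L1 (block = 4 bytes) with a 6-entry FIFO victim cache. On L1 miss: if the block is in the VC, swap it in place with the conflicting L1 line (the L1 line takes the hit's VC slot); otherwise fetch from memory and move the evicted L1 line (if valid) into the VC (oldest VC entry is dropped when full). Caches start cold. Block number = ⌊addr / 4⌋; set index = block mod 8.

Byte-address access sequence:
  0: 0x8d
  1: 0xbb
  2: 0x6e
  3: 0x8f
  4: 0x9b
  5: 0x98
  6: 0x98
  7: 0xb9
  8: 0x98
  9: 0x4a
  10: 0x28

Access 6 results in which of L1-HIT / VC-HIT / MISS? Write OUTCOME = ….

0: 0x8d (blk 35, set 3) → MISS  vc=[]
1: 0xbb (blk 46, set 6) → MISS  vc=[]
2: 0x6e (blk 27, set 3) → MISS  vc=[35]
3: 0x8f (blk 35, set 3) → VC-HIT  vc=[27]
4: 0x9b (blk 38, set 6) → MISS  vc=[27, 46]
5: 0x98 (blk 38, set 6) → L1-HIT  vc=[27, 46]
6: 0x98 (blk 38, set 6) → L1-HIT  vc=[27, 46]
7: 0xb9 (blk 46, set 6) → VC-HIT  vc=[27, 38]
8: 0x98 (blk 38, set 6) → VC-HIT  vc=[27, 46]
9: 0x4a (blk 18, set 2) → MISS  vc=[27, 46]
10: 0x28 (blk 10, set 2) → MISS  vc=[27, 46, 18]

OUTCOME = L1-HIT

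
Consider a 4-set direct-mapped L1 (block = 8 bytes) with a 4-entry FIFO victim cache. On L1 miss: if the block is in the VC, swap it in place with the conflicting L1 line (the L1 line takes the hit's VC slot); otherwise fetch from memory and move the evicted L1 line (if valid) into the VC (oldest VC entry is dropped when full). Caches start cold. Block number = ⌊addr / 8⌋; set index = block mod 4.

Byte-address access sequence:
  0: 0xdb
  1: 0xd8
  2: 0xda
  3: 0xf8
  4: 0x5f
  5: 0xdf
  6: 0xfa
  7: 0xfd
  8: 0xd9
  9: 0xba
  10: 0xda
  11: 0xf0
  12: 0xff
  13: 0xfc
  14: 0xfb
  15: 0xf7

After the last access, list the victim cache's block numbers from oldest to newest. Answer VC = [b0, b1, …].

0: 0xdb (blk 27, set 3) → MISS  vc=[]
1: 0xd8 (blk 27, set 3) → L1-HIT  vc=[]
2: 0xda (blk 27, set 3) → L1-HIT  vc=[]
3: 0xf8 (blk 31, set 3) → MISS  vc=[27]
4: 0x5f (blk 11, set 3) → MISS  vc=[27, 31]
5: 0xdf (blk 27, set 3) → VC-HIT  vc=[11, 31]
6: 0xfa (blk 31, set 3) → VC-HIT  vc=[11, 27]
7: 0xfd (blk 31, set 3) → L1-HIT  vc=[11, 27]
8: 0xd9 (blk 27, set 3) → VC-HIT  vc=[11, 31]
9: 0xba (blk 23, set 3) → MISS  vc=[11, 31, 27]
10: 0xda (blk 27, set 3) → VC-HIT  vc=[11, 31, 23]
11: 0xf0 (blk 30, set 2) → MISS  vc=[11, 31, 23]
12: 0xff (blk 31, set 3) → VC-HIT  vc=[11, 27, 23]
13: 0xfc (blk 31, set 3) → L1-HIT  vc=[11, 27, 23]
14: 0xfb (blk 31, set 3) → L1-HIT  vc=[11, 27, 23]
15: 0xf7 (blk 30, set 2) → L1-HIT  vc=[11, 27, 23]

VC = [11, 27, 23]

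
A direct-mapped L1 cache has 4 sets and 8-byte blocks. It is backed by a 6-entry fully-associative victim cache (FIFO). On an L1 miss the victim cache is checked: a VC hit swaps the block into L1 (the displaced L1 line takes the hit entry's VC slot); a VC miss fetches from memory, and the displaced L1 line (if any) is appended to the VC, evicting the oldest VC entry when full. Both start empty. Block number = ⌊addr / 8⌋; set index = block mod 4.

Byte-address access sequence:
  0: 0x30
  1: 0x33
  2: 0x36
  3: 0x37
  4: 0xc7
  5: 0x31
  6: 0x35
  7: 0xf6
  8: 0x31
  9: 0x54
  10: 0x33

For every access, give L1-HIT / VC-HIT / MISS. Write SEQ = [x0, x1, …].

0: 0x30 (blk 6, set 2) → MISS  vc=[]
1: 0x33 (blk 6, set 2) → L1-HIT  vc=[]
2: 0x36 (blk 6, set 2) → L1-HIT  vc=[]
3: 0x37 (blk 6, set 2) → L1-HIT  vc=[]
4: 0xc7 (blk 24, set 0) → MISS  vc=[]
5: 0x31 (blk 6, set 2) → L1-HIT  vc=[]
6: 0x35 (blk 6, set 2) → L1-HIT  vc=[]
7: 0xf6 (blk 30, set 2) → MISS  vc=[6]
8: 0x31 (blk 6, set 2) → VC-HIT  vc=[30]
9: 0x54 (blk 10, set 2) → MISS  vc=[30, 6]
10: 0x33 (blk 6, set 2) → VC-HIT  vc=[30, 10]

SEQ = [MISS, L1-HIT, L1-HIT, L1-HIT, MISS, L1-HIT, L1-HIT, MISS, VC-HIT, MISS, VC-HIT]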